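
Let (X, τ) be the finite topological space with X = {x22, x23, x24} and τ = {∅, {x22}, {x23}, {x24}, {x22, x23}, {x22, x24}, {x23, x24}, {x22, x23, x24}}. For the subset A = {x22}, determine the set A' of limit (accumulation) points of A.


A' = ∅

For each x ∈ X, list the open sets U ∈ τ with x ∈ U, then check whether U ∩ (A ∖ {x}) ≠ ∅ for every such U.
  x = x22: open {x22} ∋ x has {x22} ∩ (A ∖ {x22}) = ∅, so x is NOT a limit point.
  x = x23: open {x23} ∋ x has {x23} ∩ (A ∖ {x23}) = ∅, so x is NOT a limit point.
  x = x24: open {x24} ∋ x has {x24} ∩ (A ∖ {x24}) = ∅, so x is NOT a limit point.
Collecting: A' = ∅.


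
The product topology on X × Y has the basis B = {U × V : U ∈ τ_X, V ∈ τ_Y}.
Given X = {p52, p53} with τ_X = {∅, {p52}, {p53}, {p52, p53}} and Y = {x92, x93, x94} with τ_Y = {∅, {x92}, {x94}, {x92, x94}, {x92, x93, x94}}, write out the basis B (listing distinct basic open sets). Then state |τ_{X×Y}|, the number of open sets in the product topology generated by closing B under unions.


Basis B = {∅ × ∅, {p52} × {x92}, {p52} × {x94}, {p53} × {x92}, {p53} × {x94}, {p52} × {x92, x94}, {p52, p53} × {x92}, {p52, p53} × {x94}, {p53} × {x92, x94}, {p52} × {x92, x93, x94}, {p53} × {x92, x93, x94}, {p52, p53} × {x92, x94}, {p52, p53} × {x92, x93, x94}}; |τ_{X×Y}| = 25.

Enumerate products U × V with U ∈ τ_X, V ∈ τ_Y (deduplicated):
  ∅ × ∅ = {} (∅)
  {p52} × {x92} = {(p52,x92)}
  {p52} × {x94} = {(p52,x94)}
  {p53} × {x92} = {(p53,x92)}
  {p53} × {x94} = {(p53,x94)}
  {p52} × {x92, x94} = {(p52,x92), (p52,x94)}
  {p52, p53} × {x92} = {(p52,x92), (p53,x92)}
  {p52, p53} × {x94} = {(p52,x94), (p53,x94)}
  {p53} × {x92, x94} = {(p53,x92), (p53,x94)}
  {p52} × {x92, x93, x94} = {(p52,x92), (p52,x93), (p52,x94)}
  {p53} × {x92, x93, x94} = {(p53,x92), (p53,x93), (p53,x94)}
  {p52, p53} × {x92, x94} = {(p52,x92), (p52,x94), (p53,x92), (p53,x94)}
  {p52, p53} × {x92, x93, x94} = {(p52,x92), (p52,x93), (p52,x94), (p53,x92), (p53,x93), (p53,x94)}
These 13 distinct sets form the basis B.
Close under arbitrary unions to get τ_{X×Y}; counting gives |τ_{X×Y}| = 25.


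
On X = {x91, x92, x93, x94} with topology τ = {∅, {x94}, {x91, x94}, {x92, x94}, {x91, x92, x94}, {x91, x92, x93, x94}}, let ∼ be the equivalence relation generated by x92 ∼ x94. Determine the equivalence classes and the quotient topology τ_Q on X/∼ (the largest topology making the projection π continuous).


X/∼ = {[x91], [x92=x94], [x93]}; |τ_Q| = 4.

Equivalence classes: [x91], [x92=x94], [x93].
Quotient map π: X → X/∼ sends x91 ↦ [x91], x92 ↦ [x92=x94], x93 ↦ [x93], x94 ↦ [x92=x94].
For each subset V ⊆ X/∼, compute π^{-1}(V) ⊆ X and check whether π^{-1}(V) ∈ τ. V is open in τ_Q iff π^{-1}(V) ∈ τ.
  V = {}: π^{-1}(V) = ∅ ∈ τ ✓.
  V = {[x91]}: π^{-1}(V) = {x91} ∉ τ ✗.
  V = {[x92=x94]}: π^{-1}(V) = {x92, x94} ∈ τ ✓.
  V = {[x91], [x92=x94]}: π^{-1}(V) = {x91, x92, x94} ∈ τ ✓.
  V = {[x93]}: π^{-1}(V) = {x93} ∉ τ ✗.
  V = {[x91], [x93]}: π^{-1}(V) = {x91, x93} ∉ τ ✗.
  V = {[x92=x94], [x93]}: π^{-1}(V) = {x92, x93, x94} ∉ τ ✗.
  V = {[x91], [x92=x94], [x93]}: π^{-1}(V) = {x91, x92, x93, x94} ∈ τ ✓.
Open sets in the quotient: τ_Q = {{}, {[x92=x94]}, {[x91], [x92=x94]}, {[x91], [x92=x94], [x93]}} (4 elements).


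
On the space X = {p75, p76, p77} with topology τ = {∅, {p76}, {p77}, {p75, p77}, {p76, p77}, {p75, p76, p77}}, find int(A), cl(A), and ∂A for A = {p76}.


int(A) = {p76}, cl(A) = {p76}, ∂A = ∅.

Closed sets in (X, τ) are complements of opens:
  closed(X, τ) = {∅, {p75}, {p76}, {p75, p76}, {p75, p77}, {p75, p76, p77}}.
int(A) = ⋃ {U ∈ τ : U ⊆ A}. Opens contained in A: ∅, {p76}.
Taking the union of these: int(A) = {p76}.
cl(A) = ⋂ {C closed : A ⊆ C}. Closed sets containing A: {p76}, {p75, p76}, {p75, p76, p77}.
Intersecting these: cl(A) = {p76}.
∂A = cl(A) ∖ int(A) = {p76} ∖ {p76} = ∅.


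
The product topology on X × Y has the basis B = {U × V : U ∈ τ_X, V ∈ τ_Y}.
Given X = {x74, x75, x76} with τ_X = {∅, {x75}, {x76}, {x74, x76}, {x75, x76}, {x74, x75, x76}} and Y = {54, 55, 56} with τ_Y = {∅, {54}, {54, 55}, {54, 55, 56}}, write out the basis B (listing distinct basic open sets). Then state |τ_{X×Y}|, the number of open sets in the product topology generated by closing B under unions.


Basis B = {∅ × ∅, {x75} × {54}, {x76} × {54}, {x74, x76} × {54}, {x75} × {54, 55}, {x75, x76} × {54}, {x76} × {54, 55}, {x74, x75, x76} × {54}, {x75} × {54, 55, 56}, {x76} × {54, 55, 56}, {x74, x76} × {54, 55}, {x75, x76} × {54, 55}, {x74, x76} × {54, 55, 56}, {x74, x75, x76} × {54, 55}, {x75, x76} × {54, 55, 56}, {x74, x75, x76} × {54, 55, 56}}; |τ_{X×Y}| = 40.

Enumerate products U × V with U ∈ τ_X, V ∈ τ_Y (deduplicated):
  ∅ × ∅ = {} (∅)
  {x75} × {54} = {(x75,54)}
  {x76} × {54} = {(x76,54)}
  {x74, x76} × {54} = {(x74,54), (x76,54)}
  {x75} × {54, 55} = {(x75,54), (x75,55)}
  {x75, x76} × {54} = {(x75,54), (x76,54)}
  {x76} × {54, 55} = {(x76,54), (x76,55)}
  {x74, x75, x76} × {54} = {(x74,54), (x75,54), (x76,54)}
  {x75} × {54, 55, 56} = {(x75,54), (x75,55), (x75,56)}
  {x76} × {54, 55, 56} = {(x76,54), (x76,55), (x76,56)}
  {x74, x76} × {54, 55} = {(x74,54), (x74,55), (x76,54), (x76,55)}
  {x75, x76} × {54, 55} = {(x75,54), (x75,55), (x76,54), (x76,55)}
  {x74, x76} × {54, 55, 56} = {(x74,54), (x74,55), (x74,56), (x76,54), (x76,55), (x76,56)}
  {x74, x75, x76} × {54, 55} = {(x74,54), (x74,55), (x75,54), (x75,55), (x76,54), (x76,55)}
  {x75, x76} × {54, 55, 56} = {(x75,54), (x75,55), (x75,56), (x76,54), (x76,55), (x76,56)}
  {x74, x75, x76} × {54, 55, 56} = {(x74,54), (x74,55), (x74,56), (x75,54), (x75,55), (x75,56), (x76,54), (x76,55), (x76,56)}
These 16 distinct sets form the basis B.
Close under arbitrary unions to get τ_{X×Y}; counting gives |τ_{X×Y}| = 40.


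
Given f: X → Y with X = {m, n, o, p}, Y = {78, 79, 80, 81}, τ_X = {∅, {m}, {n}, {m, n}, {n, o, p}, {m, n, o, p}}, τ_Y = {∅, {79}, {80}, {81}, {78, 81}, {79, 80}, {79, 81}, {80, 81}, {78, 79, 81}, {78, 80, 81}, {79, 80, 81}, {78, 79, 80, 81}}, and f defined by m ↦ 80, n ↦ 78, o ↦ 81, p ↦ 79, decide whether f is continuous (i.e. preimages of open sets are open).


f is NOT continuous.

Compute f^{-1}(U) for each U ∈ τ_Y:
  U = ∅: f^{-1}(U) = ∅ ∈ τ_X ✓.
  U = {79}: f^{-1}(U) = {p} ∉ τ_X ✗.
  U = {80}: f^{-1}(U) = {m} ∈ τ_X ✓.
  U = {81}: f^{-1}(U) = {o} ∉ τ_X ✗.
  U = {78, 81}: f^{-1}(U) = {n, o} ∉ τ_X ✗.
  U = {79, 80}: f^{-1}(U) = {m, p} ∉ τ_X ✗.
  U = {79, 81}: f^{-1}(U) = {o, p} ∉ τ_X ✗.
  U = {80, 81}: f^{-1}(U) = {m, o} ∉ τ_X ✗.
  U = {78, 79, 81}: f^{-1}(U) = {n, o, p} ∈ τ_X ✓.
  U = {78, 80, 81}: f^{-1}(U) = {m, n, o} ∉ τ_X ✗.
  U = {79, 80, 81}: f^{-1}(U) = {m, o, p} ∉ τ_X ✗.
  U = {78, 79, 80, 81}: f^{-1}(U) = {m, n, o, p} ∈ τ_X ✓.
Found U = {79} with f^{-1}(U) = {p} not in τ_X. Therefore f is NOT continuous.


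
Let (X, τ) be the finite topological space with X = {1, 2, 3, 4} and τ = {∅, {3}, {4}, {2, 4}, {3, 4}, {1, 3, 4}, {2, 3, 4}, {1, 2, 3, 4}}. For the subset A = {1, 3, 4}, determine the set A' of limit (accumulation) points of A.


A' = {1, 2}

For each x ∈ X, list the open sets U ∈ τ with x ∈ U, then check whether U ∩ (A ∖ {x}) ≠ ∅ for every such U.
  x = 1: opens ∋ x are {1, 3, 4}, {1, 2, 3, 4}; each meets A ∖ {1}, so x IS a limit point.
  x = 2: opens ∋ x are {2, 4}, {2, 3, 4}, {1, 2, 3, 4}; each meets A ∖ {2}, so x IS a limit point.
  x = 3: open {3} ∋ x has {3} ∩ (A ∖ {3}) = ∅, so x is NOT a limit point.
  x = 4: open {4} ∋ x has {4} ∩ (A ∖ {4}) = ∅, so x is NOT a limit point.
Collecting: A' = {1, 2}.


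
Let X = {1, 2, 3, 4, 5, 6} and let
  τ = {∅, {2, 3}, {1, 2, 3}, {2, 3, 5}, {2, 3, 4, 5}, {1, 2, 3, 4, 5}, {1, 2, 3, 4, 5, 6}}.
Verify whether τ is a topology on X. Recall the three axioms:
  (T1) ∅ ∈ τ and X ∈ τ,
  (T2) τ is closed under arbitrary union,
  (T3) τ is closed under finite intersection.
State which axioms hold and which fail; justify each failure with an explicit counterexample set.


τ is NOT a topology on X.

Axiom (T1): ∅ ∈ τ? Yes; X ∈ τ? Yes.
Axiom (T2/T3): check pairwise unions and intersections of members of τ.
Counterexample for (T2): {1, 2, 3} ∪ {2, 3, 5} = {1, 2, 3, 5} ∉ τ. Therefore τ is NOT a topology.


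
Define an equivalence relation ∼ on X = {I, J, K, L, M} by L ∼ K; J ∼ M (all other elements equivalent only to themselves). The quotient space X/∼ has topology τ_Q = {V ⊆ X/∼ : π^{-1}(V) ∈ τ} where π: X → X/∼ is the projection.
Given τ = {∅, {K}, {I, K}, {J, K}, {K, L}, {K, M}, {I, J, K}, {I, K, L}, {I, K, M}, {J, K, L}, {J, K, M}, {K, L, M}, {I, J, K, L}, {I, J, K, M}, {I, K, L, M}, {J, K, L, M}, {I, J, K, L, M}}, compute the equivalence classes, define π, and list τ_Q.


X/∼ = {[I], [J=M], [K=L]}; |τ_Q| = 5.

Equivalence classes: [I], [J=M], [K=L].
Quotient map π: X → X/∼ sends I ↦ [I], J ↦ [J=M], K ↦ [K=L], L ↦ [K=L], M ↦ [J=M].
For each subset V ⊆ X/∼, compute π^{-1}(V) ⊆ X and check whether π^{-1}(V) ∈ τ. V is open in τ_Q iff π^{-1}(V) ∈ τ.
  V = {}: π^{-1}(V) = ∅ ∈ τ ✓.
  V = {[I]}: π^{-1}(V) = {I} ∉ τ ✗.
  V = {[J=M]}: π^{-1}(V) = {J, M} ∉ τ ✗.
  V = {[I], [J=M]}: π^{-1}(V) = {I, J, M} ∉ τ ✗.
  V = {[K=L]}: π^{-1}(V) = {K, L} ∈ τ ✓.
  V = {[I], [K=L]}: π^{-1}(V) = {I, K, L} ∈ τ ✓.
  V = {[J=M], [K=L]}: π^{-1}(V) = {J, K, L, M} ∈ τ ✓.
  V = {[I], [J=M], [K=L]}: π^{-1}(V) = {I, J, K, L, M} ∈ τ ✓.
Open sets in the quotient: τ_Q = {{}, {[K=L]}, {[I], [K=L]}, {[J=M], [K=L]}, {[I], [J=M], [K=L]}} (5 elements).


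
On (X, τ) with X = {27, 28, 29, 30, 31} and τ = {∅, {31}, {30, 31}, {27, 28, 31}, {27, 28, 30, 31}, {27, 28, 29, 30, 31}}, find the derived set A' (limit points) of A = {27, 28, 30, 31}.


A' = {27, 28, 29, 30}

For each x ∈ X, list the open sets U ∈ τ with x ∈ U, then check whether U ∩ (A ∖ {x}) ≠ ∅ for every such U.
  x = 27: opens ∋ x are {27, 28, 31}, {27, 28, 30, 31}, {27, 28, 29, 30, 31}; each meets A ∖ {27}, so x IS a limit point.
  x = 28: opens ∋ x are {27, 28, 31}, {27, 28, 30, 31}, {27, 28, 29, 30, 31}; each meets A ∖ {28}, so x IS a limit point.
  x = 29: opens ∋ x are {27, 28, 29, 30, 31}; each meets A ∖ {29}, so x IS a limit point.
  x = 30: opens ∋ x are {30, 31}, {27, 28, 30, 31}, {27, 28, 29, 30, 31}; each meets A ∖ {30}, so x IS a limit point.
  x = 31: open {31} ∋ x has {31} ∩ (A ∖ {31}) = ∅, so x is NOT a limit point.
Collecting: A' = {27, 28, 29, 30}.


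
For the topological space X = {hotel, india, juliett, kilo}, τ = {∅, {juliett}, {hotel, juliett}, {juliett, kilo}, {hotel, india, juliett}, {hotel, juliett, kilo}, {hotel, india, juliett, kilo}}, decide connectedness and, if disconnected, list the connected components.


(X, τ) is connected.

Find clopen sets (U ∈ τ with X ∖ U ∈ τ):
  U = ∅, X ∖ U = {hotel, india, juliett, kilo} — both open, so U is clopen.
  U = {hotel, india, juliett, kilo}, X ∖ U = ∅ — both open, so U is clopen.
Only trivial clopens (∅ and X) exist, so (X, τ) is connected.
Compute connected components by grouping points that agree on all clopens:
  component: {hotel, india, juliett, kilo}


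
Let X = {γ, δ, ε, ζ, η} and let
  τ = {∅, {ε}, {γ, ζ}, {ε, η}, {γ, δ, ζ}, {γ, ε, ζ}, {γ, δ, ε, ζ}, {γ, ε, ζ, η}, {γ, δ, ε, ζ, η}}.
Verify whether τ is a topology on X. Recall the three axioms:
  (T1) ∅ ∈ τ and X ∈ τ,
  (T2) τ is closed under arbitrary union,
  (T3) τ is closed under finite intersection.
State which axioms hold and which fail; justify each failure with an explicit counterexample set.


τ IS a topology on X.

Axiom (T1): ∅ ∈ τ? Yes; X ∈ τ? Yes.
Axiom (T2/T3): check pairwise unions and intersections of members of τ.
All pairwise intersections and unions checked — each lies in τ. Therefore τ satisfies (T1), (T2), (T3): it IS a topology on X.


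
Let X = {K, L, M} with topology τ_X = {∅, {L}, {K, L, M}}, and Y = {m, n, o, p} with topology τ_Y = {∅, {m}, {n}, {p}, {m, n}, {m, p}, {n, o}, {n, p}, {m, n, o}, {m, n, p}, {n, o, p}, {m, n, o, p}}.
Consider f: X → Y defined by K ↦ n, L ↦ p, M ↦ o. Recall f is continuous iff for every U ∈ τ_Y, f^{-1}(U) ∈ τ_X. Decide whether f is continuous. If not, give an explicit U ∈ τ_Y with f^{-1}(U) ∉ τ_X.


f is NOT continuous.

Compute f^{-1}(U) for each U ∈ τ_Y:
  U = ∅: f^{-1}(U) = ∅ ∈ τ_X ✓.
  U = {m}: f^{-1}(U) = ∅ ∈ τ_X ✓.
  U = {n}: f^{-1}(U) = {K} ∉ τ_X ✗.
  U = {p}: f^{-1}(U) = {L} ∈ τ_X ✓.
  U = {m, n}: f^{-1}(U) = {K} ∉ τ_X ✗.
  U = {m, p}: f^{-1}(U) = {L} ∈ τ_X ✓.
  U = {n, o}: f^{-1}(U) = {K, M} ∉ τ_X ✗.
  U = {n, p}: f^{-1}(U) = {K, L} ∉ τ_X ✗.
  U = {m, n, o}: f^{-1}(U) = {K, M} ∉ τ_X ✗.
  U = {m, n, p}: f^{-1}(U) = {K, L} ∉ τ_X ✗.
  U = {n, o, p}: f^{-1}(U) = {K, L, M} ∈ τ_X ✓.
  U = {m, n, o, p}: f^{-1}(U) = {K, L, M} ∈ τ_X ✓.
Found U = {n} with f^{-1}(U) = {K} not in τ_X. Therefore f is NOT continuous.


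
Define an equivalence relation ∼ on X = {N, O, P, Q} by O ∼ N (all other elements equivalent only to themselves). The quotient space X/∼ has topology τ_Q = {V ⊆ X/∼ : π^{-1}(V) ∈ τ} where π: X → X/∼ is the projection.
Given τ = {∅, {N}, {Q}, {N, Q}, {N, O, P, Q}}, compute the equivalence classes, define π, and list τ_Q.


X/∼ = {[N=O], [P], [Q]}; |τ_Q| = 3.

Equivalence classes: [N=O], [P], [Q].
Quotient map π: X → X/∼ sends N ↦ [N=O], O ↦ [N=O], P ↦ [P], Q ↦ [Q].
For each subset V ⊆ X/∼, compute π^{-1}(V) ⊆ X and check whether π^{-1}(V) ∈ τ. V is open in τ_Q iff π^{-1}(V) ∈ τ.
  V = {}: π^{-1}(V) = ∅ ∈ τ ✓.
  V = {[N=O]}: π^{-1}(V) = {N, O} ∉ τ ✗.
  V = {[P]}: π^{-1}(V) = {P} ∉ τ ✗.
  V = {[N=O], [P]}: π^{-1}(V) = {N, O, P} ∉ τ ✗.
  V = {[Q]}: π^{-1}(V) = {Q} ∈ τ ✓.
  V = {[N=O], [Q]}: π^{-1}(V) = {N, O, Q} ∉ τ ✗.
  V = {[P], [Q]}: π^{-1}(V) = {P, Q} ∉ τ ✗.
  V = {[N=O], [P], [Q]}: π^{-1}(V) = {N, O, P, Q} ∈ τ ✓.
Open sets in the quotient: τ_Q = {{}, {[Q]}, {[N=O], [P], [Q]}} (3 elements).


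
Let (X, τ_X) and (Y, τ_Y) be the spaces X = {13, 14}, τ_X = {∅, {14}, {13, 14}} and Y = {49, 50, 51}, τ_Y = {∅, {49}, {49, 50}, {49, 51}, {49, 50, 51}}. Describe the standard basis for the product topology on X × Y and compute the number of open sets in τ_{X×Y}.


Basis B = {∅ × ∅, {14} × {49}, {13, 14} × {49}, {14} × {49, 50}, {14} × {49, 51}, {14} × {49, 50, 51}, {13, 14} × {49, 50}, {13, 14} × {49, 51}, {13, 14} × {49, 50, 51}}; |τ_{X×Y}| = 14.

Enumerate products U × V with U ∈ τ_X, V ∈ τ_Y (deduplicated):
  ∅ × ∅ = {} (∅)
  {14} × {49} = {(14,49)}
  {13, 14} × {49} = {(13,49), (14,49)}
  {14} × {49, 50} = {(14,49), (14,50)}
  {14} × {49, 51} = {(14,49), (14,51)}
  {14} × {49, 50, 51} = {(14,49), (14,50), (14,51)}
  {13, 14} × {49, 50} = {(13,49), (13,50), (14,49), (14,50)}
  {13, 14} × {49, 51} = {(13,49), (13,51), (14,49), (14,51)}
  {13, 14} × {49, 50, 51} = {(13,49), (13,50), (13,51), (14,49), (14,50), (14,51)}
These 9 distinct sets form the basis B.
Close under arbitrary unions to get τ_{X×Y}; counting gives |τ_{X×Y}| = 14.


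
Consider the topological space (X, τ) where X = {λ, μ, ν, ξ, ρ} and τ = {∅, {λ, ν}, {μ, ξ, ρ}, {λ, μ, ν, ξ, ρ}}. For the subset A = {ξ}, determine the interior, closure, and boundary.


int(A) = ∅, cl(A) = {μ, ξ, ρ}, ∂A = {μ, ξ, ρ}.

Closed sets in (X, τ) are complements of opens:
  closed(X, τ) = {∅, {λ, ν}, {μ, ξ, ρ}, {λ, μ, ν, ξ, ρ}}.
int(A) = ⋃ {U ∈ τ : U ⊆ A}. Opens contained in A: ∅.
Taking the union of these: int(A) = ∅.
cl(A) = ⋂ {C closed : A ⊆ C}. Closed sets containing A: {μ, ξ, ρ}, {λ, μ, ν, ξ, ρ}.
Intersecting these: cl(A) = {μ, ξ, ρ}.
∂A = cl(A) ∖ int(A) = {μ, ξ, ρ} ∖ ∅ = {μ, ξ, ρ}.


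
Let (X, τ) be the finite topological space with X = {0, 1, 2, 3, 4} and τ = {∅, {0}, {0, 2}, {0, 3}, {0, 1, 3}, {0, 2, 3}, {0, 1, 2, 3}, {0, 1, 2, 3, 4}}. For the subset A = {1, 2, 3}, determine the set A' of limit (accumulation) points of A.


A' = {1, 4}

For each x ∈ X, list the open sets U ∈ τ with x ∈ U, then check whether U ∩ (A ∖ {x}) ≠ ∅ for every such U.
  x = 0: open {0} ∋ x has {0} ∩ (A ∖ {0}) = ∅, so x is NOT a limit point.
  x = 1: opens ∋ x are {0, 1, 3}, {0, 1, 2, 3}, {0, 1, 2, 3, 4}; each meets A ∖ {1}, so x IS a limit point.
  x = 2: open {0, 2} ∋ x has {0, 2} ∩ (A ∖ {2}) = ∅, so x is NOT a limit point.
  x = 3: open {0, 3} ∋ x has {0, 3} ∩ (A ∖ {3}) = ∅, so x is NOT a limit point.
  x = 4: opens ∋ x are {0, 1, 2, 3, 4}; each meets A ∖ {4}, so x IS a limit point.
Collecting: A' = {1, 4}.


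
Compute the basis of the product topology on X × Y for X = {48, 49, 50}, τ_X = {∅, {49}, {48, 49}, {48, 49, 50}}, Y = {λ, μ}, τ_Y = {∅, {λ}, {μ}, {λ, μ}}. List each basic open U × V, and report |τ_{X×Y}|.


Basis B = {∅ × ∅, {49} × {λ}, {49} × {μ}, {48, 49} × {λ}, {48, 49} × {μ}, {49} × {λ, μ}, {48, 49, 50} × {λ}, {48, 49, 50} × {μ}, {48, 49} × {λ, μ}, {48, 49, 50} × {λ, μ}}; |τ_{X×Y}| = 16.

Enumerate products U × V with U ∈ τ_X, V ∈ τ_Y (deduplicated):
  ∅ × ∅ = {} (∅)
  {49} × {λ} = {(49,λ)}
  {49} × {μ} = {(49,μ)}
  {48, 49} × {λ} = {(48,λ), (49,λ)}
  {48, 49} × {μ} = {(48,μ), (49,μ)}
  {49} × {λ, μ} = {(49,λ), (49,μ)}
  {48, 49, 50} × {λ} = {(48,λ), (49,λ), (50,λ)}
  {48, 49, 50} × {μ} = {(48,μ), (49,μ), (50,μ)}
  {48, 49} × {λ, μ} = {(48,λ), (48,μ), (49,λ), (49,μ)}
  {48, 49, 50} × {λ, μ} = {(48,λ), (48,μ), (49,λ), (49,μ), (50,λ), (50,μ)}
These 10 distinct sets form the basis B.
Close under arbitrary unions to get τ_{X×Y}; counting gives |τ_{X×Y}| = 16.


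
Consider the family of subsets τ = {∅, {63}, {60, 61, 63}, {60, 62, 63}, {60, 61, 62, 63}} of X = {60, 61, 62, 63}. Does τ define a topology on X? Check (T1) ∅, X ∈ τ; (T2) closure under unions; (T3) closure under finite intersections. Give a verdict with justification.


τ is NOT a topology on X.

Axiom (T1): ∅ ∈ τ? Yes; X ∈ τ? Yes.
Axiom (T2/T3): check pairwise unions and intersections of members of τ.
Counterexample for (T3): {60, 61, 63} ∩ {60, 62, 63} = {60, 63} ∉ τ. Therefore τ is NOT a topology.


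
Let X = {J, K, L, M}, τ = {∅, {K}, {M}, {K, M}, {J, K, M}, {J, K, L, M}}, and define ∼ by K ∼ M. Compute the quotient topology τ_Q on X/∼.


X/∼ = {[J], [K=M], [L]}; |τ_Q| = 4.

Equivalence classes: [J], [K=M], [L].
Quotient map π: X → X/∼ sends J ↦ [J], K ↦ [K=M], L ↦ [L], M ↦ [K=M].
For each subset V ⊆ X/∼, compute π^{-1}(V) ⊆ X and check whether π^{-1}(V) ∈ τ. V is open in τ_Q iff π^{-1}(V) ∈ τ.
  V = {}: π^{-1}(V) = ∅ ∈ τ ✓.
  V = {[J]}: π^{-1}(V) = {J} ∉ τ ✗.
  V = {[K=M]}: π^{-1}(V) = {K, M} ∈ τ ✓.
  V = {[J], [K=M]}: π^{-1}(V) = {J, K, M} ∈ τ ✓.
  V = {[L]}: π^{-1}(V) = {L} ∉ τ ✗.
  V = {[J], [L]}: π^{-1}(V) = {J, L} ∉ τ ✗.
  V = {[K=M], [L]}: π^{-1}(V) = {K, L, M} ∉ τ ✗.
  V = {[J], [K=M], [L]}: π^{-1}(V) = {J, K, L, M} ∈ τ ✓.
Open sets in the quotient: τ_Q = {{}, {[K=M]}, {[J], [K=M]}, {[J], [K=M], [L]}} (4 elements).


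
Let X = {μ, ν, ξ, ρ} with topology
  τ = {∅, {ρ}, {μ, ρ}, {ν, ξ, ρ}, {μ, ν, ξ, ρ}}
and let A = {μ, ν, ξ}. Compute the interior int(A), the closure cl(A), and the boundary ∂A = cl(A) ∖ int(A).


int(A) = ∅, cl(A) = {μ, ν, ξ}, ∂A = {μ, ν, ξ}.

Closed sets in (X, τ) are complements of opens:
  closed(X, τ) = {∅, {μ}, {ν, ξ}, {μ, ν, ξ}, {μ, ν, ξ, ρ}}.
int(A) = ⋃ {U ∈ τ : U ⊆ A}. Opens contained in A: ∅.
Taking the union of these: int(A) = ∅.
cl(A) = ⋂ {C closed : A ⊆ C}. Closed sets containing A: {μ, ν, ξ}, {μ, ν, ξ, ρ}.
Intersecting these: cl(A) = {μ, ν, ξ}.
∂A = cl(A) ∖ int(A) = {μ, ν, ξ} ∖ ∅ = {μ, ν, ξ}.


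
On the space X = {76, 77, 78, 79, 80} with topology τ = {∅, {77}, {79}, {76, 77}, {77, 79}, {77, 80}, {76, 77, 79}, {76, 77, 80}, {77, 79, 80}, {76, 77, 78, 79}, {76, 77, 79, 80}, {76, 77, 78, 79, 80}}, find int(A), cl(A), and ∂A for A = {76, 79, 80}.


int(A) = {79}, cl(A) = {76, 78, 79, 80}, ∂A = {76, 78, 80}.

Closed sets in (X, τ) are complements of opens:
  closed(X, τ) = {∅, {78}, {80}, {76, 78}, {78, 79}, {78, 80}, {76, 78, 79}, {76, 78, 80}, {78, 79, 80}, {76, 77, 78, 80}, {76, 78, 79, 80}, {76, 77, 78, 79, 80}}.
int(A) = ⋃ {U ∈ τ : U ⊆ A}. Opens contained in A: ∅, {79}.
Taking the union of these: int(A) = {79}.
cl(A) = ⋂ {C closed : A ⊆ C}. Closed sets containing A: {76, 78, 79, 80}, {76, 77, 78, 79, 80}.
Intersecting these: cl(A) = {76, 78, 79, 80}.
∂A = cl(A) ∖ int(A) = {76, 78, 79, 80} ∖ {79} = {76, 78, 80}.


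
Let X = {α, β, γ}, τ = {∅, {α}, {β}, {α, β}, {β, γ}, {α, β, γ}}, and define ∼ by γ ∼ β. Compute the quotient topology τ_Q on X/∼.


X/∼ = {[α], [β=γ]}; |τ_Q| = 4.

Equivalence classes: [α], [β=γ].
Quotient map π: X → X/∼ sends α ↦ [α], β ↦ [β=γ], γ ↦ [β=γ].
For each subset V ⊆ X/∼, compute π^{-1}(V) ⊆ X and check whether π^{-1}(V) ∈ τ. V is open in τ_Q iff π^{-1}(V) ∈ τ.
  V = {}: π^{-1}(V) = ∅ ∈ τ ✓.
  V = {[α]}: π^{-1}(V) = {α} ∈ τ ✓.
  V = {[β=γ]}: π^{-1}(V) = {β, γ} ∈ τ ✓.
  V = {[α], [β=γ]}: π^{-1}(V) = {α, β, γ} ∈ τ ✓.
Open sets in the quotient: τ_Q = {{}, {[α]}, {[β=γ]}, {[α], [β=γ]}} (4 elements).


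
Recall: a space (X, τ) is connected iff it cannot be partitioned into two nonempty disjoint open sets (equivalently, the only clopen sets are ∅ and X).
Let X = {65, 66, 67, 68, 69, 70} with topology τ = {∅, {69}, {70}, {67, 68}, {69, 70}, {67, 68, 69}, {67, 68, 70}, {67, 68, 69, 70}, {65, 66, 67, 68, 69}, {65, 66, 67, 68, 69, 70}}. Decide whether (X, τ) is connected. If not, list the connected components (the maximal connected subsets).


(X, τ) is disconnected; components = [{70}, {65, 66, 67, 68, 69}].

Find clopen sets (U ∈ τ with X ∖ U ∈ τ):
  U = ∅, X ∖ U = {65, 66, 67, 68, 69, 70} — both open, so U is clopen.
  U = {70}, X ∖ U = {65, 66, 67, 68, 69} — both open, so U is clopen.
  U = {65, 66, 67, 68, 69}, X ∖ U = {70} — both open, so U is clopen.
  U = {65, 66, 67, 68, 69, 70}, X ∖ U = ∅ — both open, so U is clopen.
Nontrivial clopen(s) exist: e.g. {65, 66, 67, 68, 69}. So (X, τ) is disconnected.
Compute connected components by grouping points that agree on all clopens:
  component: {70}
  component: {65, 66, 67, 68, 69}


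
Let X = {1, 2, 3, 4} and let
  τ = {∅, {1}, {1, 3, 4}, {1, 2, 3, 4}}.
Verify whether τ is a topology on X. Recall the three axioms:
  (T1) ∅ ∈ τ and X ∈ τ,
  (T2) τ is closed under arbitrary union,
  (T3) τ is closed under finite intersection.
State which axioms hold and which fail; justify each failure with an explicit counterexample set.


τ IS a topology on X.

Axiom (T1): ∅ ∈ τ? Yes; X ∈ τ? Yes.
Axiom (T2/T3): check pairwise unions and intersections of members of τ.
All pairwise intersections and unions checked — each lies in τ. Therefore τ satisfies (T1), (T2), (T3): it IS a topology on X.


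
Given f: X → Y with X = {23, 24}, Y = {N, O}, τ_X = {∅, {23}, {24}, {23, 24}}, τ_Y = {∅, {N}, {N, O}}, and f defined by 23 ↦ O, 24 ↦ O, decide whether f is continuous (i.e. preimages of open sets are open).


f IS continuous.

Compute f^{-1}(U) for each U ∈ τ_Y:
  U = ∅: f^{-1}(U) = ∅ ∈ τ_X ✓.
  U = {N}: f^{-1}(U) = ∅ ∈ τ_X ✓.
  U = {N, O}: f^{-1}(U) = {23, 24} ∈ τ_X ✓.
Every preimage lies in τ_X, so f IS continuous.


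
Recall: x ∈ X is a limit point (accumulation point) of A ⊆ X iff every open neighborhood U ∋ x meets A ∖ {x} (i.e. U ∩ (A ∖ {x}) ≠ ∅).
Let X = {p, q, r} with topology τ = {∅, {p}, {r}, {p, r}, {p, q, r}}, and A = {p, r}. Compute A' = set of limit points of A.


A' = {q}

For each x ∈ X, list the open sets U ∈ τ with x ∈ U, then check whether U ∩ (A ∖ {x}) ≠ ∅ for every such U.
  x = p: open {p} ∋ x has {p} ∩ (A ∖ {p}) = ∅, so x is NOT a limit point.
  x = q: opens ∋ x are {p, q, r}; each meets A ∖ {q}, so x IS a limit point.
  x = r: open {r} ∋ x has {r} ∩ (A ∖ {r}) = ∅, so x is NOT a limit point.
Collecting: A' = {q}.


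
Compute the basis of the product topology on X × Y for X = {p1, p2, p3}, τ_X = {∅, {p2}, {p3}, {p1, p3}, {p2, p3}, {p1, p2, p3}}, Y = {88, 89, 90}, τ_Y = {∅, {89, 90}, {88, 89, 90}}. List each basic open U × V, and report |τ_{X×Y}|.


Basis B = {∅ × ∅, {p2} × {89, 90}, {p3} × {89, 90}, {p2} × {88, 89, 90}, {p3} × {88, 89, 90}, {p1, p3} × {89, 90}, {p2, p3} × {89, 90}, {p1, p3} × {88, 89, 90}, {p1, p2, p3} × {89, 90}, {p2, p3} × {88, 89, 90}, {p1, p2, p3} × {88, 89, 90}}; |τ_{X×Y}| = 18.

Enumerate products U × V with U ∈ τ_X, V ∈ τ_Y (deduplicated):
  ∅ × ∅ = {} (∅)
  {p2} × {89, 90} = {(p2,89), (p2,90)}
  {p3} × {89, 90} = {(p3,89), (p3,90)}
  {p2} × {88, 89, 90} = {(p2,88), (p2,89), (p2,90)}
  {p3} × {88, 89, 90} = {(p3,88), (p3,89), (p3,90)}
  {p1, p3} × {89, 90} = {(p1,89), (p1,90), (p3,89), (p3,90)}
  {p2, p3} × {89, 90} = {(p2,89), (p2,90), (p3,89), (p3,90)}
  {p1, p3} × {88, 89, 90} = {(p1,88), (p1,89), (p1,90), (p3,88), (p3,89), (p3,90)}
  {p1, p2, p3} × {89, 90} = {(p1,89), (p1,90), (p2,89), (p2,90), (p3,89), (p3,90)}
  {p2, p3} × {88, 89, 90} = {(p2,88), (p2,89), (p2,90), (p3,88), (p3,89), (p3,90)}
  {p1, p2, p3} × {88, 89, 90} = {(p1,88), (p1,89), (p1,90), (p2,88), (p2,89), (p2,90), (p3,88), (p3,89), (p3,90)}
These 11 distinct sets form the basis B.
Close under arbitrary unions to get τ_{X×Y}; counting gives |τ_{X×Y}| = 18.


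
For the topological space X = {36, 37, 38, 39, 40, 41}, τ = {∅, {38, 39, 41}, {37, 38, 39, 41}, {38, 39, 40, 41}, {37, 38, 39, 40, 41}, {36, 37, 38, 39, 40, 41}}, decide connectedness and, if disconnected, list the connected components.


(X, τ) is connected.

Find clopen sets (U ∈ τ with X ∖ U ∈ τ):
  U = ∅, X ∖ U = {36, 37, 38, 39, 40, 41} — both open, so U is clopen.
  U = {36, 37, 38, 39, 40, 41}, X ∖ U = ∅ — both open, so U is clopen.
Only trivial clopens (∅ and X) exist, so (X, τ) is connected.
Compute connected components by grouping points that agree on all clopens:
  component: {36, 37, 38, 39, 40, 41}


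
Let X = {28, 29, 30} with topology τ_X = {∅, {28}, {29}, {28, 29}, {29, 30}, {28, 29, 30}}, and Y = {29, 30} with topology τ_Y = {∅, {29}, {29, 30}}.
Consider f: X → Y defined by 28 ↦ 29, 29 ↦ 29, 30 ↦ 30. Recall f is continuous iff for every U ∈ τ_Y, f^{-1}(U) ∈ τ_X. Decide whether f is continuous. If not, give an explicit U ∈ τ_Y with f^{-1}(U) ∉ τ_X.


f IS continuous.

Compute f^{-1}(U) for each U ∈ τ_Y:
  U = ∅: f^{-1}(U) = ∅ ∈ τ_X ✓.
  U = {29}: f^{-1}(U) = {28, 29} ∈ τ_X ✓.
  U = {29, 30}: f^{-1}(U) = {28, 29, 30} ∈ τ_X ✓.
Every preimage lies in τ_X, so f IS continuous.


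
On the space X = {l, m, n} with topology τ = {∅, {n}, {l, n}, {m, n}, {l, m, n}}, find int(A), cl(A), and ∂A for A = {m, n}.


int(A) = {m, n}, cl(A) = {l, m, n}, ∂A = {l}.

Closed sets in (X, τ) are complements of opens:
  closed(X, τ) = {∅, {l}, {m}, {l, m}, {l, m, n}}.
int(A) = ⋃ {U ∈ τ : U ⊆ A}. Opens contained in A: ∅, {n}, {m, n}.
Taking the union of these: int(A) = {m, n}.
cl(A) = ⋂ {C closed : A ⊆ C}. Closed sets containing A: {l, m, n}.
Intersecting these: cl(A) = {l, m, n}.
∂A = cl(A) ∖ int(A) = {l, m, n} ∖ {m, n} = {l}.


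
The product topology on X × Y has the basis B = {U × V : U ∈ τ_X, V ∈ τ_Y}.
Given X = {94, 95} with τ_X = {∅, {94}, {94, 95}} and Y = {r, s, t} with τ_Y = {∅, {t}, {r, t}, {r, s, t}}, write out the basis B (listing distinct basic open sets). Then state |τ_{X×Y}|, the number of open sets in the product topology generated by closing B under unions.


Basis B = {∅ × ∅, {94} × {t}, {94} × {r, t}, {94, 95} × {t}, {94} × {r, s, t}, {94, 95} × {r, t}, {94, 95} × {r, s, t}}; |τ_{X×Y}| = 10.

Enumerate products U × V with U ∈ τ_X, V ∈ τ_Y (deduplicated):
  ∅ × ∅ = {} (∅)
  {94} × {t} = {(94,t)}
  {94} × {r, t} = {(94,r), (94,t)}
  {94, 95} × {t} = {(94,t), (95,t)}
  {94} × {r, s, t} = {(94,r), (94,s), (94,t)}
  {94, 95} × {r, t} = {(94,r), (94,t), (95,r), (95,t)}
  {94, 95} × {r, s, t} = {(94,r), (94,s), (94,t), (95,r), (95,s), (95,t)}
These 7 distinct sets form the basis B.
Close under arbitrary unions to get τ_{X×Y}; counting gives |τ_{X×Y}| = 10.


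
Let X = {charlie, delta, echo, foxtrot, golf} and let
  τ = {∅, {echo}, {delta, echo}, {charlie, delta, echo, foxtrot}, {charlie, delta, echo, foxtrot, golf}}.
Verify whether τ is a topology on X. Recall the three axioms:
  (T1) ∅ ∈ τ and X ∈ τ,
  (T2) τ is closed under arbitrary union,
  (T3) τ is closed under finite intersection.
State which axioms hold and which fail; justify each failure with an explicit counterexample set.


τ IS a topology on X.

Axiom (T1): ∅ ∈ τ? Yes; X ∈ τ? Yes.
Axiom (T2/T3): check pairwise unions and intersections of members of τ.
All pairwise intersections and unions checked — each lies in τ. Therefore τ satisfies (T1), (T2), (T3): it IS a topology on X.


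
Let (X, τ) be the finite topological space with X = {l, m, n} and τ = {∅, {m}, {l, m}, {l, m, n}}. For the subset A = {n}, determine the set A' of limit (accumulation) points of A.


A' = ∅

For each x ∈ X, list the open sets U ∈ τ with x ∈ U, then check whether U ∩ (A ∖ {x}) ≠ ∅ for every such U.
  x = l: open {l, m} ∋ x has {l, m} ∩ (A ∖ {l}) = ∅, so x is NOT a limit point.
  x = m: open {m} ∋ x has {m} ∩ (A ∖ {m}) = ∅, so x is NOT a limit point.
  x = n: open {l, m, n} ∋ x has {l, m, n} ∩ (A ∖ {n}) = ∅, so x is NOT a limit point.
Collecting: A' = ∅.


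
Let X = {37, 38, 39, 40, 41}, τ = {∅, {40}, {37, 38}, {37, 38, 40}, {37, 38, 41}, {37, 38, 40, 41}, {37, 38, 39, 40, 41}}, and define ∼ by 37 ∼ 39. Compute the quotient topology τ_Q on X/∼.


X/∼ = {[37=39], [38], [40], [41]}; |τ_Q| = 3.

Equivalence classes: [37=39], [38], [40], [41].
Quotient map π: X → X/∼ sends 37 ↦ [37=39], 38 ↦ [38], 39 ↦ [37=39], 40 ↦ [40], 41 ↦ [41].
For each subset V ⊆ X/∼, compute π^{-1}(V) ⊆ X and check whether π^{-1}(V) ∈ τ. V is open in τ_Q iff π^{-1}(V) ∈ τ.
  V = {}: π^{-1}(V) = ∅ ∈ τ ✓.
  V = {[37=39]}: π^{-1}(V) = {37, 39} ∉ τ ✗.
  V = {[38]}: π^{-1}(V) = {38} ∉ τ ✗.
  V = {[37=39], [38]}: π^{-1}(V) = {37, 38, 39} ∉ τ ✗.
  V = {[40]}: π^{-1}(V) = {40} ∈ τ ✓.
  V = {[37=39], [40]}: π^{-1}(V) = {37, 39, 40} ∉ τ ✗.
  V = {[38], [40]}: π^{-1}(V) = {38, 40} ∉ τ ✗.
  V = {[37=39], [38], [40]}: π^{-1}(V) = {37, 38, 39, 40} ∉ τ ✗.
  V = {[41]}: π^{-1}(V) = {41} ∉ τ ✗.
  V = {[37=39], [41]}: π^{-1}(V) = {37, 39, 41} ∉ τ ✗.
  V = {[38], [41]}: π^{-1}(V) = {38, 41} ∉ τ ✗.
  V = {[37=39], [38], [41]}: π^{-1}(V) = {37, 38, 39, 41} ∉ τ ✗.
  V = {[40], [41]}: π^{-1}(V) = {40, 41} ∉ τ ✗.
  V = {[37=39], [40], [41]}: π^{-1}(V) = {37, 39, 40, 41} ∉ τ ✗.
  V = {[38], [40], [41]}: π^{-1}(V) = {38, 40, 41} ∉ τ ✗.
  V = {[37=39], [38], [40], [41]}: π^{-1}(V) = {37, 38, 39, 40, 41} ∈ τ ✓.
Open sets in the quotient: τ_Q = {{}, {[40]}, {[37=39], [38], [40], [41]}} (3 elements).


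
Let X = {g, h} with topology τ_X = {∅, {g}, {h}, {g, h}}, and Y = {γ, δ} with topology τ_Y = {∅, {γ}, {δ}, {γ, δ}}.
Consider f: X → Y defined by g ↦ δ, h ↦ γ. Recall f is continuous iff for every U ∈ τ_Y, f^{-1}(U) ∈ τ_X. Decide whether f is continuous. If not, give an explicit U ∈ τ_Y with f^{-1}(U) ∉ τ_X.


f IS continuous.

Compute f^{-1}(U) for each U ∈ τ_Y:
  U = ∅: f^{-1}(U) = ∅ ∈ τ_X ✓.
  U = {γ}: f^{-1}(U) = {h} ∈ τ_X ✓.
  U = {δ}: f^{-1}(U) = {g} ∈ τ_X ✓.
  U = {γ, δ}: f^{-1}(U) = {g, h} ∈ τ_X ✓.
Every preimage lies in τ_X, so f IS continuous.


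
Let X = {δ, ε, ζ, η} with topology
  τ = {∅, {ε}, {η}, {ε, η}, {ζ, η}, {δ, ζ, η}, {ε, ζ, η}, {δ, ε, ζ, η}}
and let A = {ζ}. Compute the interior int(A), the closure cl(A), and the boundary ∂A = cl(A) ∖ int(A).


int(A) = ∅, cl(A) = {δ, ζ}, ∂A = {δ, ζ}.

Closed sets in (X, τ) are complements of opens:
  closed(X, τ) = {∅, {δ}, {ε}, {δ, ε}, {δ, ζ}, {δ, ε, ζ}, {δ, ζ, η}, {δ, ε, ζ, η}}.
int(A) = ⋃ {U ∈ τ : U ⊆ A}. Opens contained in A: ∅.
Taking the union of these: int(A) = ∅.
cl(A) = ⋂ {C closed : A ⊆ C}. Closed sets containing A: {δ, ζ}, {δ, ε, ζ}, {δ, ζ, η}, {δ, ε, ζ, η}.
Intersecting these: cl(A) = {δ, ζ}.
∂A = cl(A) ∖ int(A) = {δ, ζ} ∖ ∅ = {δ, ζ}.


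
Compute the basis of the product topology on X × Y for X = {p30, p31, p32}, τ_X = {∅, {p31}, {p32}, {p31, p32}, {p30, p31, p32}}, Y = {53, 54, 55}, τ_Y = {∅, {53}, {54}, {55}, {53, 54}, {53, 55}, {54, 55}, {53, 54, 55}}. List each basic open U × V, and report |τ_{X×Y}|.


Basis B = {∅ × ∅, {p31} × {53}, {p31} × {54}, {p31} × {55}, {p32} × {53}, {p32} × {54}, {p32} × {55}, {p31} × {53, 54}, {p31} × {53, 55}, {p31, p32} × {53}, {p31} × {54, 55}, {p31, p32} × {54}, {p31, p32} × {55}, {p32} × {53, 54}, {p32} × {53, 55}, {p32} × {54, 55}, {p30, p31, p32} × {53}, {p30, p31, p32} × {54}, {p30, p31, p32} × {55}, {p31} × {53, 54, 55}, {p32} × {53, 54, 55}, {p31, p32} × {53, 54}, {p31, p32} × {53, 55}, {p31, p32} × {54, 55}, {p30, p31, p32} × {53, 54}, {p30, p31, p32} × {53, 55}, {p30, p31, p32} × {54, 55}, {p31, p32} × {53, 54, 55}, {p30, p31, p32} × {53, 54, 55}}; |τ_{X×Y}| = 125.

Enumerate products U × V with U ∈ τ_X, V ∈ τ_Y (deduplicated):
  ∅ × ∅ = {} (∅)
  {p31} × {53} = {(p31,53)}
  {p31} × {54} = {(p31,54)}
  {p31} × {55} = {(p31,55)}
  {p32} × {53} = {(p32,53)}
  {p32} × {54} = {(p32,54)}
  {p32} × {55} = {(p32,55)}
  {p31} × {53, 54} = {(p31,53), (p31,54)}
  {p31} × {53, 55} = {(p31,53), (p31,55)}
  {p31, p32} × {53} = {(p31,53), (p32,53)}
  {p31} × {54, 55} = {(p31,54), (p31,55)}
  {p31, p32} × {54} = {(p31,54), (p32,54)}
  {p31, p32} × {55} = {(p31,55), (p32,55)}
  {p32} × {53, 54} = {(p32,53), (p32,54)}
  {p32} × {53, 55} = {(p32,53), (p32,55)}
  {p32} × {54, 55} = {(p32,54), (p32,55)}
  {p30, p31, p32} × {53} = {(p30,53), (p31,53), (p32,53)}
  {p30, p31, p32} × {54} = {(p30,54), (p31,54), (p32,54)}
  {p30, p31, p32} × {55} = {(p30,55), (p31,55), (p32,55)}
  {p31} × {53, 54, 55} = {(p31,53), (p31,54), (p31,55)}
  {p32} × {53, 54, 55} = {(p32,53), (p32,54), (p32,55)}
  {p31, p32} × {53, 54} = {(p31,53), (p31,54), (p32,53), (p32,54)}
  {p31, p32} × {53, 55} = {(p31,53), (p31,55), (p32,53), (p32,55)}
  {p31, p32} × {54, 55} = {(p31,54), (p31,55), (p32,54), (p32,55)}
  {p30, p31, p32} × {53, 54} = {(p30,53), (p30,54), (p31,53), (p31,54), (p32,53), (p32,54)}
  {p30, p31, p32} × {53, 55} = {(p30,53), (p30,55), (p31,53), (p31,55), (p32,53), (p32,55)}
  {p30, p31, p32} × {54, 55} = {(p30,54), (p30,55), (p31,54), (p31,55), (p32,54), (p32,55)}
  {p31, p32} × {53, 54, 55} = {(p31,53), (p31,54), (p31,55), (p32,53), (p32,54), (p32,55)}
  {p30, p31, p32} × {53, 54, 55} = {(p30,53), (p30,54), (p30,55), (p31,53), (p31,54), (p31,55), (p32,53), (p32,54), (p32,55)}
These 29 distinct sets form the basis B.
Close under arbitrary unions to get τ_{X×Y}; counting gives |τ_{X×Y}| = 125.


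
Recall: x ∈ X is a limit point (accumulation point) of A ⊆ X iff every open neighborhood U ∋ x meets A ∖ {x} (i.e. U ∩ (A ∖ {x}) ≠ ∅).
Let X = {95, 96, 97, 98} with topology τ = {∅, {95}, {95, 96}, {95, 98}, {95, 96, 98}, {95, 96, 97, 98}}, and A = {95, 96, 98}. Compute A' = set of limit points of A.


A' = {96, 97, 98}

For each x ∈ X, list the open sets U ∈ τ with x ∈ U, then check whether U ∩ (A ∖ {x}) ≠ ∅ for every such U.
  x = 95: open {95} ∋ x has {95} ∩ (A ∖ {95}) = ∅, so x is NOT a limit point.
  x = 96: opens ∋ x are {95, 96}, {95, 96, 98}, {95, 96, 97, 98}; each meets A ∖ {96}, so x IS a limit point.
  x = 97: opens ∋ x are {95, 96, 97, 98}; each meets A ∖ {97}, so x IS a limit point.
  x = 98: opens ∋ x are {95, 98}, {95, 96, 98}, {95, 96, 97, 98}; each meets A ∖ {98}, so x IS a limit point.
Collecting: A' = {96, 97, 98}.


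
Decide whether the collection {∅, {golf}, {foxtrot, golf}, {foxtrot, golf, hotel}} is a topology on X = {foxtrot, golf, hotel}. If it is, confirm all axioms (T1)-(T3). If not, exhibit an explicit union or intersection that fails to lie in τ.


τ IS a topology on X.

Axiom (T1): ∅ ∈ τ? Yes; X ∈ τ? Yes.
Axiom (T2/T3): check pairwise unions and intersections of members of τ.
All pairwise intersections and unions checked — each lies in τ. Therefore τ satisfies (T1), (T2), (T3): it IS a topology on X.


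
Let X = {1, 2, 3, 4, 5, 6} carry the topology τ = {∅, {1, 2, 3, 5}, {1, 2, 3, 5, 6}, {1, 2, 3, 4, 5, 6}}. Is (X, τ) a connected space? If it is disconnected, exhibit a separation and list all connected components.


(X, τ) is connected.

Find clopen sets (U ∈ τ with X ∖ U ∈ τ):
  U = ∅, X ∖ U = {1, 2, 3, 4, 5, 6} — both open, so U is clopen.
  U = {1, 2, 3, 4, 5, 6}, X ∖ U = ∅ — both open, so U is clopen.
Only trivial clopens (∅ and X) exist, so (X, τ) is connected.
Compute connected components by grouping points that agree on all clopens:
  component: {1, 2, 3, 4, 5, 6}


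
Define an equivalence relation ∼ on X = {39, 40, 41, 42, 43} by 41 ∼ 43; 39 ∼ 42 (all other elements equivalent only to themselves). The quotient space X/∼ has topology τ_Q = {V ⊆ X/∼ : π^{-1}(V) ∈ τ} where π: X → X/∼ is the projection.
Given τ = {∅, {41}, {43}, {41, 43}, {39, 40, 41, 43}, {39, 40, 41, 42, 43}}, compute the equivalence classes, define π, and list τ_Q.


X/∼ = {[39=42], [40], [41=43]}; |τ_Q| = 3.

Equivalence classes: [39=42], [40], [41=43].
Quotient map π: X → X/∼ sends 39 ↦ [39=42], 40 ↦ [40], 41 ↦ [41=43], 42 ↦ [39=42], 43 ↦ [41=43].
For each subset V ⊆ X/∼, compute π^{-1}(V) ⊆ X and check whether π^{-1}(V) ∈ τ. V is open in τ_Q iff π^{-1}(V) ∈ τ.
  V = {}: π^{-1}(V) = ∅ ∈ τ ✓.
  V = {[39=42]}: π^{-1}(V) = {39, 42} ∉ τ ✗.
  V = {[40]}: π^{-1}(V) = {40} ∉ τ ✗.
  V = {[39=42], [40]}: π^{-1}(V) = {39, 40, 42} ∉ τ ✗.
  V = {[41=43]}: π^{-1}(V) = {41, 43} ∈ τ ✓.
  V = {[39=42], [41=43]}: π^{-1}(V) = {39, 41, 42, 43} ∉ τ ✗.
  V = {[40], [41=43]}: π^{-1}(V) = {40, 41, 43} ∉ τ ✗.
  V = {[39=42], [40], [41=43]}: π^{-1}(V) = {39, 40, 41, 42, 43} ∈ τ ✓.
Open sets in the quotient: τ_Q = {{}, {[41=43]}, {[39=42], [40], [41=43]}} (3 elements).


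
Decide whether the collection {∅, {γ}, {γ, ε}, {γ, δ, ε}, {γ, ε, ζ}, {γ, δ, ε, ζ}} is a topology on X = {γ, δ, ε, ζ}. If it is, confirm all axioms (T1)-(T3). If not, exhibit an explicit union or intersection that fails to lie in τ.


τ IS a topology on X.

Axiom (T1): ∅ ∈ τ? Yes; X ∈ τ? Yes.
Axiom (T2/T3): check pairwise unions and intersections of members of τ.
All pairwise intersections and unions checked — each lies in τ. Therefore τ satisfies (T1), (T2), (T3): it IS a topology on X.


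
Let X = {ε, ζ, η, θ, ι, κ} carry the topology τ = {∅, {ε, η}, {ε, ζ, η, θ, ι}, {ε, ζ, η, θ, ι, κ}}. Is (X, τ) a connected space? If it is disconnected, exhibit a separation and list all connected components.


(X, τ) is connected.

Find clopen sets (U ∈ τ with X ∖ U ∈ τ):
  U = ∅, X ∖ U = {ε, ζ, η, θ, ι, κ} — both open, so U is clopen.
  U = {ε, ζ, η, θ, ι, κ}, X ∖ U = ∅ — both open, so U is clopen.
Only trivial clopens (∅ and X) exist, so (X, τ) is connected.
Compute connected components by grouping points that agree on all clopens:
  component: {ε, ζ, η, θ, ι, κ}
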